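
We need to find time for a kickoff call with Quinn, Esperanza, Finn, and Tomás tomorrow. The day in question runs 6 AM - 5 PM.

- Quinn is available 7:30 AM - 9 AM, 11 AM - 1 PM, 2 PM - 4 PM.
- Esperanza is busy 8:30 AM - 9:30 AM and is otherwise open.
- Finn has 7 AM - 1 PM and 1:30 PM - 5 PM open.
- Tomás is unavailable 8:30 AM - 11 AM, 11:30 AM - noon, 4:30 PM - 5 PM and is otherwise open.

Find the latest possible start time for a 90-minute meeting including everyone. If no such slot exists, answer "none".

14:30

Quinn free: 07:30-09:00, 11:00-13:00, 14:00-16:00.
Esperanza free: 06:00-08:30, 09:30-17:00 (invert busy blocks within the working day).
Finn free: 07:00-13:00, 13:30-17:00.
Tomás free: 06:00-08:30, 11:00-11:30, 12:00-16:30 (invert busy blocks within the working day).
Quinn ∩ Esperanza: 07:30-08:30, 11:00-13:00, 14:00-16:00.
Quinn ∩ Esperanza ∩ Finn: 07:30-08:30, 11:00-13:00, 14:00-16:00.
Quinn ∩ Esperanza ∩ Finn ∩ Tomás: 07:30-08:30, 11:00-11:30, 12:00-13:00, 14:00-16:00.
The last common window of at least 90 minutes is 14:00-16:00; a 90-minute meeting can start as late as 14:30 and still end by 16:00.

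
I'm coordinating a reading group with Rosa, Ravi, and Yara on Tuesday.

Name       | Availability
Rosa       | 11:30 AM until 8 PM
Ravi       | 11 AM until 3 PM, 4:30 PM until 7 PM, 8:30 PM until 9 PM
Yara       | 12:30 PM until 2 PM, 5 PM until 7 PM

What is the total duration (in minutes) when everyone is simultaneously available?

210

Rosa ∩ Ravi: 11:30-15:00, 16:30-19:00.
Rosa ∩ Ravi ∩ Yara: 12:30-14:00, 17:00-19:00.
Summing the common windows: 90 + 120 = 210 minutes.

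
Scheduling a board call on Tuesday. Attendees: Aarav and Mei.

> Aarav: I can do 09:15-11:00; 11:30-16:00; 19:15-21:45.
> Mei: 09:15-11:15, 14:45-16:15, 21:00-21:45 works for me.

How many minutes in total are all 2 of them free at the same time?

225

Aarav ∩ Mei: 09:15-11:00, 14:45-16:00, 21:00-21:45.
So the common availability across everyone is 09:15-11:00, 14:45-16:00, 21:00-21:45.
Summing the common windows: 105 + 75 + 45 = 225 minutes.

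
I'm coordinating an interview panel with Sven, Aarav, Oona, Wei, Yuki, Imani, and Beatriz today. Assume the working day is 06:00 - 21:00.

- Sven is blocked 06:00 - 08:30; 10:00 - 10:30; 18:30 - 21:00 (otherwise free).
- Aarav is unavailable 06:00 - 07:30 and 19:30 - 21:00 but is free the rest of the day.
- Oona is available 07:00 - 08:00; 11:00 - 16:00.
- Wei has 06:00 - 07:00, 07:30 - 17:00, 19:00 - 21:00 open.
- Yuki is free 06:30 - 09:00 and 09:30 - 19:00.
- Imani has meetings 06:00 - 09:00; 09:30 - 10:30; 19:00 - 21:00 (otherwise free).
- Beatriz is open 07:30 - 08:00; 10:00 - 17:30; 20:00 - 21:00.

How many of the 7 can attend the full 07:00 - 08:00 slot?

2

Sven free: 08:30-10:00, 10:30-18:30 (invert busy blocks within the working day).
Aarav free: 07:30-19:30 (invert busy blocks within the working day).
Oona free: 07:00-08:00, 11:00-16:00.
Wei free: 06:00-07:00, 07:30-17:00, 19:00-21:00.
Yuki free: 06:30-09:00, 09:30-19:00.
Imani free: 09:00-09:30, 10:30-19:00 (invert busy blocks within the working day).
Beatriz free: 07:30-08:00, 10:00-17:30, 20:00-21:00.
Oona and Yuki can make the full 07:00-08:00 slot — that's 2.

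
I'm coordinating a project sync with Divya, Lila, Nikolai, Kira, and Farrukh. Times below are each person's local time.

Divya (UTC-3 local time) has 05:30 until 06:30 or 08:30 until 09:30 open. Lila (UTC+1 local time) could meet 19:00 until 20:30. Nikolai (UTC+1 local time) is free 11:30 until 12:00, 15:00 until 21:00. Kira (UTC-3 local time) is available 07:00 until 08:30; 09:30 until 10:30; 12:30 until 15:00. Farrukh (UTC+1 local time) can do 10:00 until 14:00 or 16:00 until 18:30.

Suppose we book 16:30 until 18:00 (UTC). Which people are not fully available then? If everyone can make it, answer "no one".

Divya in UTC: 08:30-09:30, 11:30-12:30 (add 3h to convert from UTC-3).
Lila in UTC: 18:00-19:30 (subtract 1h to convert from UTC+1).
Nikolai in UTC: 10:30-11:00, 14:00-20:00 (subtract 1h to convert from UTC+1).
Kira in UTC: 10:00-11:30, 12:30-13:30, 15:30-18:00 (add 3h to convert from UTC-3).
Farrukh in UTC: 09:00-13:00, 15:00-17:30 (subtract 1h to convert from UTC+1).
Divya: not fully free for 16:30-18:00. Lila: not fully free for 16:30-18:00. Nikolai: free for 16:30-18:00. Kira: free for 16:30-18:00. Farrukh: not fully free for 16:30-18:00.

Divya, Farrukh, Lila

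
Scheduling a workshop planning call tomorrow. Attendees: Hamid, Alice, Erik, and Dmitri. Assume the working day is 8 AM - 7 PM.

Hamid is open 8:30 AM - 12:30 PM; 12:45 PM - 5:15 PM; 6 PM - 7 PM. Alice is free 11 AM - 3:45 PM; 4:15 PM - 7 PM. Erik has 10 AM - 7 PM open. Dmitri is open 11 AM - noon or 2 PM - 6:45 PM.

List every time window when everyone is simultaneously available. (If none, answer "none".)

Hamid ∩ Alice: 11:00-12:30, 12:45-15:45, 16:15-17:15, 18:00-19:00.
Hamid ∩ Alice ∩ Erik: 11:00-12:30, 12:45-15:45, 16:15-17:15, 18:00-19:00.
Hamid ∩ Alice ∩ Erik ∩ Dmitri: 11:00-12:00, 14:00-15:45, 16:15-17:15, 18:00-18:45.
Those are the intersection windows.

11:00-12:00, 14:00-15:45, 16:15-17:15, 18:00-18:45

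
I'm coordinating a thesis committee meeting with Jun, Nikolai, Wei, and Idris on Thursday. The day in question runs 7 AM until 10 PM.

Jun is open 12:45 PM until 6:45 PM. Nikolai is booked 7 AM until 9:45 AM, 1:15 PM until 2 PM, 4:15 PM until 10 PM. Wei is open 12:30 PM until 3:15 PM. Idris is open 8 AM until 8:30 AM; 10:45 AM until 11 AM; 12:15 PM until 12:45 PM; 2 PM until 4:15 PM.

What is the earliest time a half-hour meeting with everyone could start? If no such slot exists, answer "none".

Jun free: 12:45-18:45.
Nikolai free: 09:45-13:15, 14:00-16:15 (invert busy blocks within the working day).
Wei free: 12:30-15:15.
Idris free: 08:00-08:30, 10:45-11:00, 12:15-12:45, 14:00-16:15.
Jun ∩ Nikolai: 12:45-13:15, 14:00-16:15.
Jun ∩ Nikolai ∩ Wei: 12:45-13:15, 14:00-15:15.
Jun ∩ Nikolai ∩ Wei ∩ Idris: 14:00-15:15.
So the common availability across everyone is 14:00-15:15.
The first common window of at least 30 minutes is 14:00-15:15, so the earliest start is 14:00.

14:00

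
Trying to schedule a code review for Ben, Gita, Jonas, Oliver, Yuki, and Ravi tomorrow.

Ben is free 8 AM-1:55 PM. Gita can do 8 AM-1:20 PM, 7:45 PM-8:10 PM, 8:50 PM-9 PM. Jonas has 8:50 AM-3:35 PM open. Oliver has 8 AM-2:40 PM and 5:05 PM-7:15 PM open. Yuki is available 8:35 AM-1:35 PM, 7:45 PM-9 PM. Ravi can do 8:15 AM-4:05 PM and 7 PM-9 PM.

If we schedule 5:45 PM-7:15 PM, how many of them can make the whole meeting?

Oliver can make the full 17:45-19:15 slot — that's 1.

1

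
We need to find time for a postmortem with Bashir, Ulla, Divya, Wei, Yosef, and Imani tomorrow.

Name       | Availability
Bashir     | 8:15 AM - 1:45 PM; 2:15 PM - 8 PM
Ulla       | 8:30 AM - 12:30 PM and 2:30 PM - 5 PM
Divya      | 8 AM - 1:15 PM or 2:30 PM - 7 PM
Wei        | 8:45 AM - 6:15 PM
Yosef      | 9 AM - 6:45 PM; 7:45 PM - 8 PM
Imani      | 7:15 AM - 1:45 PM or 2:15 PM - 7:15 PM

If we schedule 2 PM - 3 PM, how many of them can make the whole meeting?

Wei and Yosef can make the full 14:00-15:00 slot — that's 2.

2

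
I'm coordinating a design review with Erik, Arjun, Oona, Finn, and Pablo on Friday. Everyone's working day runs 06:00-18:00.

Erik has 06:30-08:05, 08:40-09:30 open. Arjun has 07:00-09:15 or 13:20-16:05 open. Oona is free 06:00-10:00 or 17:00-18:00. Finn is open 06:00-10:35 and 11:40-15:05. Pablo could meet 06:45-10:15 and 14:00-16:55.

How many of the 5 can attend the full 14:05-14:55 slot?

Arjun, Finn, and Pablo can make the full 14:05-14:55 slot — that's 3.

3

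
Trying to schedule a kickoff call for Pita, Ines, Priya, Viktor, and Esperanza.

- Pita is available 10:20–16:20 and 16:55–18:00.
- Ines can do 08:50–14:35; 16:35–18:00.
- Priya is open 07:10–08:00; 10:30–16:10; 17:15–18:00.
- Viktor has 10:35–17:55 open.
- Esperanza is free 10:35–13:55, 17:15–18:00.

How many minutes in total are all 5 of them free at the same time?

Pita ∩ Ines: 10:20-14:35, 16:55-18:00.
Pita ∩ Ines ∩ Priya: 10:30-14:35, 17:15-18:00.
Pita ∩ Ines ∩ Priya ∩ Viktor: 10:35-14:35, 17:15-17:55.
Pita ∩ Ines ∩ Priya ∩ Viktor ∩ Esperanza: 10:35-13:55, 17:15-17:55.
Those are the intersection windows.
Summing the common windows: 200 + 40 = 240 minutes.

240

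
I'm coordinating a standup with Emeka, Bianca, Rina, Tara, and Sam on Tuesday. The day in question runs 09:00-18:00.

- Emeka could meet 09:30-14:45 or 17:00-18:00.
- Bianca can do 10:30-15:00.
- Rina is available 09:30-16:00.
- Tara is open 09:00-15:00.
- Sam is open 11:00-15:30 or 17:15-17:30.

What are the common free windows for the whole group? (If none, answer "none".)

Emeka ∩ Bianca: 10:30-14:45.
Emeka ∩ Bianca ∩ Rina: 10:30-14:45.
Emeka ∩ Bianca ∩ Rina ∩ Tara: 10:30-14:45.
Emeka ∩ Bianca ∩ Rina ∩ Tara ∩ Sam: 11:00-14:45.
Those are the intersection windows.

11:00-14:45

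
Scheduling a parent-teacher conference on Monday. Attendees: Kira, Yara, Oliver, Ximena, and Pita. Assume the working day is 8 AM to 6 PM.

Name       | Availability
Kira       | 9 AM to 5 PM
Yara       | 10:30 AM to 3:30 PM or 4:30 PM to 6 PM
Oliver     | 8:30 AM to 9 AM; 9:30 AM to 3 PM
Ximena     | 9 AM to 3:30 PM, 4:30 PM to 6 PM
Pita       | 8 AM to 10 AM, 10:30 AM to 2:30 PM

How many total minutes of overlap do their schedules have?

Kira ∩ Yara: 10:30-15:30, 16:30-17:00.
Kira ∩ Yara ∩ Oliver: 10:30-15:00.
Kira ∩ Yara ∩ Oliver ∩ Ximena: 10:30-15:00.
Kira ∩ Yara ∩ Oliver ∩ Ximena ∩ Pita: 10:30-14:30.
That's a single block of 240 minutes.

240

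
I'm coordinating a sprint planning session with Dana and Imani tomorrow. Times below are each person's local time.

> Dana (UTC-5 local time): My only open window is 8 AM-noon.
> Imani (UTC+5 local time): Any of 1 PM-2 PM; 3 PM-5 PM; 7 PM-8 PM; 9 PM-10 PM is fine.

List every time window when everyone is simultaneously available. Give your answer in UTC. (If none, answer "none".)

14:00-15:00, 16:00-17:00

Dana in UTC: 13:00-17:00 (add 5h to convert from UTC-5).
Imani in UTC: 08:00-09:00, 10:00-12:00, 14:00-15:00, 16:00-17:00 (subtract 5h to convert from UTC+5).
Dana ∩ Imani: 14:00-15:00, 16:00-17:00.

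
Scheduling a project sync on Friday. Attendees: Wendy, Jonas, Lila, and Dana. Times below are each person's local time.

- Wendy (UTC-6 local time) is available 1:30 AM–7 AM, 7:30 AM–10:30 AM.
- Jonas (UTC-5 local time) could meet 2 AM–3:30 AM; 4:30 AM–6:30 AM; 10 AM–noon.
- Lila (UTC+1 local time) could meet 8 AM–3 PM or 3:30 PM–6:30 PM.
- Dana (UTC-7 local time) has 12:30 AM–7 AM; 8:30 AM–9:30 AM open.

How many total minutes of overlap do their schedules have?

Wendy in UTC: 07:30-13:00, 13:30-16:30 (add 6h to convert from UTC-6).
Jonas in UTC: 07:00-08:30, 09:30-11:30, 15:00-17:00 (add 5h to convert from UTC-5).
Lila in UTC: 07:00-14:00, 14:30-17:30 (subtract 1h to convert from UTC+1).
Dana in UTC: 07:30-14:00, 15:30-16:30 (add 7h to convert from UTC-7).
Wendy ∩ Jonas: 07:30-08:30, 09:30-11:30, 15:00-16:30.
Wendy ∩ Jonas ∩ Lila: 07:30-08:30, 09:30-11:30, 15:00-16:30.
Wendy ∩ Jonas ∩ Lila ∩ Dana: 07:30-08:30, 09:30-11:30, 15:30-16:30.
Those are the intersection windows.
Summing the common windows: 60 + 120 + 60 = 240 minutes.

240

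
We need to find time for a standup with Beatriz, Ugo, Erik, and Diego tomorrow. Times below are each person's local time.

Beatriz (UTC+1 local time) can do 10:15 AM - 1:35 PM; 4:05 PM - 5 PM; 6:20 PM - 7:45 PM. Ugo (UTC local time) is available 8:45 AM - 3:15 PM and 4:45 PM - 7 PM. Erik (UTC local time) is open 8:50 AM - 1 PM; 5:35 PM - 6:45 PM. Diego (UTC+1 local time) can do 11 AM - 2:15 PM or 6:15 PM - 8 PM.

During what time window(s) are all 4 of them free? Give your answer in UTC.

Beatriz in UTC: 09:15-12:35, 15:05-16:00, 17:20-18:45 (subtract 1h to convert from UTC+1).
Ugo in UTC: 08:45-15:15, 16:45-19:00.
Erik in UTC: 08:50-13:00, 17:35-18:45.
Diego in UTC: 10:00-13:15, 17:15-19:00 (subtract 1h to convert from UTC+1).
Beatriz ∩ Ugo: 09:15-12:35, 15:05-15:15, 17:20-18:45.
Beatriz ∩ Ugo ∩ Erik: 09:15-12:35, 17:35-18:45.
Beatriz ∩ Ugo ∩ Erik ∩ Diego: 10:00-12:35, 17:35-18:45.
Those are the intersection windows.

10:00-12:35, 17:35-18:45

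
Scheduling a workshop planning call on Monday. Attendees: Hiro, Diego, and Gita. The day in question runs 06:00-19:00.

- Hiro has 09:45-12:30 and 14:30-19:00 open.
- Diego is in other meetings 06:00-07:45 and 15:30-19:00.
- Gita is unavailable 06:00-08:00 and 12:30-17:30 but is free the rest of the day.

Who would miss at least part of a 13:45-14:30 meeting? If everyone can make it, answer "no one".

Hiro free: 09:45-12:30, 14:30-19:00.
Diego free: 07:45-15:30 (invert busy blocks within the working day).
Gita free: 08:00-12:30, 17:30-19:00 (invert busy blocks within the working day).
Hiro: not fully free for 13:45-14:30. Diego: free for 13:45-14:30. Gita: not fully free for 13:45-14:30.

Gita, Hiro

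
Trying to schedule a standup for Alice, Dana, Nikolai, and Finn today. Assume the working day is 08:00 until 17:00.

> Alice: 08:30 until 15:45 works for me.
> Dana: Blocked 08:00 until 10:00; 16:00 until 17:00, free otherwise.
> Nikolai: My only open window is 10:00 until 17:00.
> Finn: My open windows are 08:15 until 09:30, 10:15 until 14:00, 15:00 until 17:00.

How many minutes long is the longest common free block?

225

Alice free: 08:30-15:45.
Dana free: 10:00-16:00 (invert busy blocks within the working day).
Nikolai free: 10:00-17:00.
Finn free: 08:15-09:30, 10:15-14:00, 15:00-17:00.
Alice ∩ Dana: 10:00-15:45.
Alice ∩ Dana ∩ Nikolai: 10:00-15:45.
Alice ∩ Dana ∩ Nikolai ∩ Finn: 10:15-14:00, 15:00-15:45.
The longest is 10:15-14:00 at 225 minutes.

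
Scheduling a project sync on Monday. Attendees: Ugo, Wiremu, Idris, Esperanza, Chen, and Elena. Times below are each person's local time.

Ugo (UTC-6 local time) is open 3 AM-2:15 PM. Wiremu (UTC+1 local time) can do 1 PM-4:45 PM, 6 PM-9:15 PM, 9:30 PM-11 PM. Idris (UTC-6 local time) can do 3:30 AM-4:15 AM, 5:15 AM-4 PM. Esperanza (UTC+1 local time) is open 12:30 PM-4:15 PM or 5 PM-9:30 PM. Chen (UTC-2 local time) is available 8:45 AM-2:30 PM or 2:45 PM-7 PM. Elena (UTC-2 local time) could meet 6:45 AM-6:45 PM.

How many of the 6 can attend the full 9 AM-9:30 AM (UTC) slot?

Ugo in UTC: 09:00-20:15 (add 6h to convert from UTC-6).
Wiremu in UTC: 12:00-15:45, 17:00-20:15, 20:30-22:00 (subtract 1h to convert from UTC+1).
Idris in UTC: 09:30-10:15, 11:15-22:00 (add 6h to convert from UTC-6).
Esperanza in UTC: 11:30-15:15, 16:00-20:30 (subtract 1h to convert from UTC+1).
Chen in UTC: 10:45-16:30, 16:45-21:00 (add 2h to convert from UTC-2).
Elena in UTC: 08:45-20:45 (add 2h to convert from UTC-2).
Ugo and Elena can make the full 09:00-09:30 slot — that's 2.

2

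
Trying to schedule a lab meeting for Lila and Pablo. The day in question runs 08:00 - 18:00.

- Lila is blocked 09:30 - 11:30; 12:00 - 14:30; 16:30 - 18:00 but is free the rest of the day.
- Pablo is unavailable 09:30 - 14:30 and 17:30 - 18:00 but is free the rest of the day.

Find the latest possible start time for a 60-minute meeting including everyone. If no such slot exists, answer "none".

15:30

Lila free: 08:00-09:30, 11:30-12:00, 14:30-16:30 (invert busy blocks within the working day).
Pablo free: 08:00-09:30, 14:30-17:30 (invert busy blocks within the working day).
Lila ∩ Pablo: 08:00-09:30, 14:30-16:30.
So the common availability across everyone is 08:00-09:30, 14:30-16:30.
The last common window of at least 60 minutes is 14:30-16:30; a 60-minute meeting can start as late as 15:30 and still end by 16:30.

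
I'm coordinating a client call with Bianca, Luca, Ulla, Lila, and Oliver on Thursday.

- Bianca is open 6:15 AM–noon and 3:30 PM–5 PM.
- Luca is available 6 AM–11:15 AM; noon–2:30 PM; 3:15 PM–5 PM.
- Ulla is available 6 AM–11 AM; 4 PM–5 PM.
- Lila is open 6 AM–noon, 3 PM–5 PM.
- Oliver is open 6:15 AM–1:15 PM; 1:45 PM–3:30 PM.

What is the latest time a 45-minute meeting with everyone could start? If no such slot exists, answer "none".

Bianca ∩ Luca: 06:15-11:15, 15:30-17:00.
Bianca ∩ Luca ∩ Ulla: 06:15-11:00, 16:00-17:00.
Bianca ∩ Luca ∩ Ulla ∩ Lila: 06:15-11:00, 16:00-17:00.
Bianca ∩ Luca ∩ Ulla ∩ Lila ∩ Oliver: 06:15-11:00.
The last common window of at least 45 minutes is 06:15-11:00; a 45-minute meeting can start as late as 10:15 and still end by 11:00.

10:15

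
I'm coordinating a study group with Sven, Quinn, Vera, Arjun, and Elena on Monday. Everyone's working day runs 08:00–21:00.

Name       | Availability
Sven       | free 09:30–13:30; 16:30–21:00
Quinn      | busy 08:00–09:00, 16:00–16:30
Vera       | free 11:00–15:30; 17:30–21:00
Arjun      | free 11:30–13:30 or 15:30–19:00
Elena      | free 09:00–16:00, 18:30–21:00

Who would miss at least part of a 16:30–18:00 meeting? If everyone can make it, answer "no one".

Sven free: 09:30-13:30, 16:30-21:00.
Quinn free: 09:00-16:00, 16:30-21:00 (invert busy blocks within the working day).
Vera free: 11:00-15:30, 17:30-21:00.
Arjun free: 11:30-13:30, 15:30-19:00.
Elena free: 09:00-16:00, 18:30-21:00.
Sven: free for 16:30-18:00. Quinn: free for 16:30-18:00. Vera: not fully free for 16:30-18:00. Arjun: free for 16:30-18:00. Elena: not fully free for 16:30-18:00.

Elena, Vera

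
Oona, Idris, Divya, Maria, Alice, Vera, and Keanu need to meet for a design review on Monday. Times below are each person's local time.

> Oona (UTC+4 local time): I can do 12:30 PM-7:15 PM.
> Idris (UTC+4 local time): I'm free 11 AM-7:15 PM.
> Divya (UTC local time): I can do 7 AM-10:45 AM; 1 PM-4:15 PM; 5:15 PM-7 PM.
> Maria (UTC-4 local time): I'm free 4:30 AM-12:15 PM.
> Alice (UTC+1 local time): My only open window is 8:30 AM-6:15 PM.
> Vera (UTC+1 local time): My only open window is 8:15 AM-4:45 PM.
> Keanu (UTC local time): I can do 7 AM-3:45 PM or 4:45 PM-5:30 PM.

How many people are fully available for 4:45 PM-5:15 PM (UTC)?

Oona in UTC: 08:30-15:15 (subtract 4h to convert from UTC+4).
Idris in UTC: 07:00-15:15 (subtract 4h to convert from UTC+4).
Divya in UTC: 07:00-10:45, 13:00-16:15, 17:15-19:00.
Maria in UTC: 08:30-16:15 (add 4h to convert from UTC-4).
Alice in UTC: 07:30-17:15 (subtract 1h to convert from UTC+1).
Vera in UTC: 07:15-15:45 (subtract 1h to convert from UTC+1).
Keanu in UTC: 07:00-15:45, 16:45-17:30.
Alice and Keanu can make the full 16:45-17:15 slot — that's 2.

2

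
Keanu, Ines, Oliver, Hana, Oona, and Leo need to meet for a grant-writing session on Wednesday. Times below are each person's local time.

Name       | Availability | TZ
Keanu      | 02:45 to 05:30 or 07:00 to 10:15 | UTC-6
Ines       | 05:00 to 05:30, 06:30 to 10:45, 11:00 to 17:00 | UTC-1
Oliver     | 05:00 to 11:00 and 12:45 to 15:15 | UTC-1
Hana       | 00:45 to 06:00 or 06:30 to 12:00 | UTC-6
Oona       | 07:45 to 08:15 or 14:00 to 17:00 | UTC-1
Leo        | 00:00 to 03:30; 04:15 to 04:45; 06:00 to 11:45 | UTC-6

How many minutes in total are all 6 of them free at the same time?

Keanu in UTC: 08:45-11:30, 13:00-16:15 (add 6h to convert from UTC-6).
Ines in UTC: 06:00-06:30, 07:30-11:45, 12:00-18:00 (add 1h to convert from UTC-1).
Oliver in UTC: 06:00-12:00, 13:45-16:15 (add 1h to convert from UTC-1).
Hana in UTC: 06:45-12:00, 12:30-18:00 (add 6h to convert from UTC-6).
Oona in UTC: 08:45-09:15, 15:00-18:00 (add 1h to convert from UTC-1).
Leo in UTC: 06:00-09:30, 10:15-10:45, 12:00-17:45 (add 6h to convert from UTC-6).
Keanu ∩ Ines: 08:45-11:30, 13:00-16:15.
Keanu ∩ Ines ∩ Oliver: 08:45-11:30, 13:45-16:15.
Keanu ∩ Ines ∩ Oliver ∩ Hana: 08:45-11:30, 13:45-16:15.
Keanu ∩ Ines ∩ Oliver ∩ Hana ∩ Oona: 08:45-09:15, 15:00-16:15.
Keanu ∩ Ines ∩ Oliver ∩ Hana ∩ Oona ∩ Leo: 08:45-09:15, 15:00-16:15.
So the common availability across everyone is 08:45-09:15, 15:00-16:15.
Summing the common windows: 30 + 75 = 105 minutes.

105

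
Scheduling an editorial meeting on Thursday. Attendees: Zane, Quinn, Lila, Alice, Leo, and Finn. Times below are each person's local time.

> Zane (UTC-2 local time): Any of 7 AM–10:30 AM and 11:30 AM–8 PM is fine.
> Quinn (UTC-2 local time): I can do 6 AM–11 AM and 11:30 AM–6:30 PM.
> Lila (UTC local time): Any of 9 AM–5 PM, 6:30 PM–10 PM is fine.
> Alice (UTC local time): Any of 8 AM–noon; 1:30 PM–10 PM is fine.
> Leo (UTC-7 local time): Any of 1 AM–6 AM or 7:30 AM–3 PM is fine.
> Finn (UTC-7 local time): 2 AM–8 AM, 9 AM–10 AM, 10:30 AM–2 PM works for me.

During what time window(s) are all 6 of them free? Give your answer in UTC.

Zane in UTC: 09:00-12:30, 13:30-22:00 (add 2h to convert from UTC-2).
Quinn in UTC: 08:00-13:00, 13:30-20:30 (add 2h to convert from UTC-2).
Lila in UTC: 09:00-17:00, 18:30-22:00.
Alice in UTC: 08:00-12:00, 13:30-22:00.
Leo in UTC: 08:00-13:00, 14:30-22:00 (add 7h to convert from UTC-7).
Finn in UTC: 09:00-15:00, 16:00-17:00, 17:30-21:00 (add 7h to convert from UTC-7).
Zane ∩ Quinn: 09:00-12:30, 13:30-20:30.
Zane ∩ Quinn ∩ Lila: 09:00-12:30, 13:30-17:00, 18:30-20:30.
Zane ∩ Quinn ∩ Lila ∩ Alice: 09:00-12:00, 13:30-17:00, 18:30-20:30.
Zane ∩ Quinn ∩ Lila ∩ Alice ∩ Leo: 09:00-12:00, 14:30-17:00, 18:30-20:30.
Zane ∩ Quinn ∩ Lila ∩ Alice ∩ Leo ∩ Finn: 09:00-12:00, 14:30-15:00, 16:00-17:00, 18:30-20:30.

09:00-12:00, 14:30-15:00, 16:00-17:00, 18:30-20:30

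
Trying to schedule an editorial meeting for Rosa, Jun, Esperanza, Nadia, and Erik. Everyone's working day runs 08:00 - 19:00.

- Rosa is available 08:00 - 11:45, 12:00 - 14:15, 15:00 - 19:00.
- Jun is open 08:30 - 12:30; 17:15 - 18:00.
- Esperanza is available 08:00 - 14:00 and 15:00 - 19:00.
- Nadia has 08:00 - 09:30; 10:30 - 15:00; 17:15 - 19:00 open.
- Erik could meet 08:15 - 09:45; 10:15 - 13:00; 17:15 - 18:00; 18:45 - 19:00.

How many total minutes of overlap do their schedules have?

Rosa ∩ Jun: 08:30-11:45, 12:00-12:30, 17:15-18:00.
Rosa ∩ Jun ∩ Esperanza: 08:30-11:45, 12:00-12:30, 17:15-18:00.
Rosa ∩ Jun ∩ Esperanza ∩ Nadia: 08:30-09:30, 10:30-11:45, 12:00-12:30, 17:15-18:00.
Rosa ∩ Jun ∩ Esperanza ∩ Nadia ∩ Erik: 08:30-09:30, 10:30-11:45, 12:00-12:30, 17:15-18:00.
Summing the common windows: 60 + 75 + 30 + 45 = 210 minutes.

210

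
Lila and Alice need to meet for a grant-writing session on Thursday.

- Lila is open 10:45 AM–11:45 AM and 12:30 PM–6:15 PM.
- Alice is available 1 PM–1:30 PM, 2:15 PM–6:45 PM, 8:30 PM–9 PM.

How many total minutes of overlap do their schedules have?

270

Lila ∩ Alice: 13:00-13:30, 14:15-18:15.
So the common availability across everyone is 13:00-13:30, 14:15-18:15.
Summing the common windows: 30 + 240 = 270 minutes.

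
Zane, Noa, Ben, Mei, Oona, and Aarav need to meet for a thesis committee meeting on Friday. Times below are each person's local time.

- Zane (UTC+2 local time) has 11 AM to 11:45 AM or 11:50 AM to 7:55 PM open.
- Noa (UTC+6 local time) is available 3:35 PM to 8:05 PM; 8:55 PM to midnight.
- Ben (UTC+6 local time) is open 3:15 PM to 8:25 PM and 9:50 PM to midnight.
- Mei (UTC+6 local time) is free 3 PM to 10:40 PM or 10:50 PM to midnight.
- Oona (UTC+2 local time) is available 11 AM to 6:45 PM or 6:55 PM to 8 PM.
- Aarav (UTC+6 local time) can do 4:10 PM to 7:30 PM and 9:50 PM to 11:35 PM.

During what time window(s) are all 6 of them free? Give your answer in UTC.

Zane in UTC: 09:00-09:45, 09:50-17:55 (subtract 2h to convert from UTC+2).
Noa in UTC: 09:35-14:05, 14:55-18:00 (subtract 6h to convert from UTC+6).
Ben in UTC: 09:15-14:25, 15:50-18:00 (subtract 6h to convert from UTC+6).
Mei in UTC: 09:00-16:40, 16:50-18:00 (subtract 6h to convert from UTC+6).
Oona in UTC: 09:00-16:45, 16:55-18:00 (subtract 2h to convert from UTC+2).
Aarav in UTC: 10:10-13:30, 15:50-17:35 (subtract 6h to convert from UTC+6).
Zane ∩ Noa: 09:35-09:45, 09:50-14:05, 14:55-17:55.
Zane ∩ Noa ∩ Ben: 09:35-09:45, 09:50-14:05, 15:50-17:55.
Zane ∩ Noa ∩ Ben ∩ Mei: 09:35-09:45, 09:50-14:05, 15:50-16:40, 16:50-17:55.
Zane ∩ Noa ∩ Ben ∩ Mei ∩ Oona: 09:35-09:45, 09:50-14:05, 15:50-16:40, 16:55-17:55.
Zane ∩ Noa ∩ Ben ∩ Mei ∩ Oona ∩ Aarav: 10:10-13:30, 15:50-16:40, 16:55-17:35.

10:10-13:30, 15:50-16:40, 16:55-17:35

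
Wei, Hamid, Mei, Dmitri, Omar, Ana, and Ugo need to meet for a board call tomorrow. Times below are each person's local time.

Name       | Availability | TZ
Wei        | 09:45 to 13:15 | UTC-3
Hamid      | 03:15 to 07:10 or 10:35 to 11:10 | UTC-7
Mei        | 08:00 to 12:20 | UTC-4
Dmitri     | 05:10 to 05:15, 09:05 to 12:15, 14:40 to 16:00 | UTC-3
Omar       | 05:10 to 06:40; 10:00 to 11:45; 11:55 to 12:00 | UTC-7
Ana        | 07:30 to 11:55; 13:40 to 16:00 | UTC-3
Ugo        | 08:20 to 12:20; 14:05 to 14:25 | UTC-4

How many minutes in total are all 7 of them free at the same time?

55

Wei in UTC: 12:45-16:15 (add 3h to convert from UTC-3).
Hamid in UTC: 10:15-14:10, 17:35-18:10 (add 7h to convert from UTC-7).
Mei in UTC: 12:00-16:20 (add 4h to convert from UTC-4).
Dmitri in UTC: 08:10-08:15, 12:05-15:15, 17:40-19:00 (add 3h to convert from UTC-3).
Omar in UTC: 12:10-13:40, 17:00-18:45, 18:55-19:00 (add 7h to convert from UTC-7).
Ana in UTC: 10:30-14:55, 16:40-19:00 (add 3h to convert from UTC-3).
Ugo in UTC: 12:20-16:20, 18:05-18:25 (add 4h to convert from UTC-4).
Wei ∩ Hamid: 12:45-14:10.
Wei ∩ Hamid ∩ Mei: 12:45-14:10.
Wei ∩ Hamid ∩ Mei ∩ Dmitri: 12:45-14:10.
Wei ∩ Hamid ∩ Mei ∩ Dmitri ∩ Omar: 12:45-13:40.
Wei ∩ Hamid ∩ Mei ∩ Dmitri ∩ Omar ∩ Ana: 12:45-13:40.
Wei ∩ Hamid ∩ Mei ∩ Dmitri ∩ Omar ∩ Ana ∩ Ugo: 12:45-13:40.
Those are the intersection windows.
That's a single block of 55 minutes.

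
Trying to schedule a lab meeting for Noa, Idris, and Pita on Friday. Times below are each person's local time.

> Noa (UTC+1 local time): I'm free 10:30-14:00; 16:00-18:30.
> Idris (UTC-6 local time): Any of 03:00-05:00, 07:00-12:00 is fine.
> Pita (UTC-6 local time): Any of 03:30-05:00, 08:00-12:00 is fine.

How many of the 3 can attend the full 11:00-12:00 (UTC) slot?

1

Noa in UTC: 09:30-13:00, 15:00-17:30 (subtract 1h to convert from UTC+1).
Idris in UTC: 09:00-11:00, 13:00-18:00 (add 6h to convert from UTC-6).
Pita in UTC: 09:30-11:00, 14:00-18:00 (add 6h to convert from UTC-6).
Noa can make the full 11:00-12:00 slot — that's 1.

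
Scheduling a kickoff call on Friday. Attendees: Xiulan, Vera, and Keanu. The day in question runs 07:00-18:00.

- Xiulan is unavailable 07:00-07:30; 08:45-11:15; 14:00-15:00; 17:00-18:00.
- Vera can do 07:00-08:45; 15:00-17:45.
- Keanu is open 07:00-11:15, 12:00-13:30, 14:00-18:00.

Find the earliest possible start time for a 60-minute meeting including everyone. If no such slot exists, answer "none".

07:30

Xiulan free: 07:30-08:45, 11:15-14:00, 15:00-17:00 (invert busy blocks within the working day).
Vera free: 07:00-08:45, 15:00-17:45.
Keanu free: 07:00-11:15, 12:00-13:30, 14:00-18:00.
Xiulan ∩ Vera: 07:30-08:45, 15:00-17:00.
Xiulan ∩ Vera ∩ Keanu: 07:30-08:45, 15:00-17:00.
The first common window of at least 60 minutes is 07:30-08:45, so the earliest start is 07:30.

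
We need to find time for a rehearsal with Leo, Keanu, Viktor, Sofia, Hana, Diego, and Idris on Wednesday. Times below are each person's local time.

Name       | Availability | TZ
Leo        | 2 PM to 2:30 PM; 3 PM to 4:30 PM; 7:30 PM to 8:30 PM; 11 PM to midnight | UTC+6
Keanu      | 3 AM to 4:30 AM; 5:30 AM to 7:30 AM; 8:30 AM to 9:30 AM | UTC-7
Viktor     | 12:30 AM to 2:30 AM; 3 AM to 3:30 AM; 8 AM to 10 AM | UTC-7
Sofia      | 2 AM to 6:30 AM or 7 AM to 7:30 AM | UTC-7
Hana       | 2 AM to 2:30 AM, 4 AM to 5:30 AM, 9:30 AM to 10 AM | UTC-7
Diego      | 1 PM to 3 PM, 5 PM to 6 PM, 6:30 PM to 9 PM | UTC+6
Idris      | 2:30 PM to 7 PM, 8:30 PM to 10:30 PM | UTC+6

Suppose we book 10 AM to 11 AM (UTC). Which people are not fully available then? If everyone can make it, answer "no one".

Leo in UTC: 08:00-08:30, 09:00-10:30, 13:30-14:30, 17:00-18:00 (subtract 6h to convert from UTC+6).
Keanu in UTC: 10:00-11:30, 12:30-14:30, 15:30-16:30 (add 7h to convert from UTC-7).
Viktor in UTC: 07:30-09:30, 10:00-10:30, 15:00-17:00 (add 7h to convert from UTC-7).
Sofia in UTC: 09:00-13:30, 14:00-14:30 (add 7h to convert from UTC-7).
Hana in UTC: 09:00-09:30, 11:00-12:30, 16:30-17:00 (add 7h to convert from UTC-7).
Diego in UTC: 07:00-09:00, 11:00-12:00, 12:30-15:00 (subtract 6h to convert from UTC+6).
Idris in UTC: 08:30-13:00, 14:30-16:30 (subtract 6h to convert from UTC+6).
Leo: not fully free for 10:00-11:00. Keanu: free for 10:00-11:00. Viktor: not fully free for 10:00-11:00. Sofia: free for 10:00-11:00. Hana: not fully free for 10:00-11:00. Diego: not fully free for 10:00-11:00. Idris: free for 10:00-11:00.

Diego, Hana, Leo, Viktor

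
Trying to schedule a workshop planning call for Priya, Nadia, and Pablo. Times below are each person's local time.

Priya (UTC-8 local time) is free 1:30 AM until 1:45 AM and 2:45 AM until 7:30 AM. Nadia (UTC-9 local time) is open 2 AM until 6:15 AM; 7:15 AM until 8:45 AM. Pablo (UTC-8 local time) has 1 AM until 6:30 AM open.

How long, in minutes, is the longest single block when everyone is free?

210

Priya in UTC: 09:30-09:45, 10:45-15:30 (add 8h to convert from UTC-8).
Nadia in UTC: 11:00-15:15, 16:15-17:45 (add 9h to convert from UTC-9).
Pablo in UTC: 09:00-14:30 (add 8h to convert from UTC-8).
Priya ∩ Nadia: 11:00-15:15.
Priya ∩ Nadia ∩ Pablo: 11:00-14:30.
The longest is 11:00-14:30 at 210 minutes.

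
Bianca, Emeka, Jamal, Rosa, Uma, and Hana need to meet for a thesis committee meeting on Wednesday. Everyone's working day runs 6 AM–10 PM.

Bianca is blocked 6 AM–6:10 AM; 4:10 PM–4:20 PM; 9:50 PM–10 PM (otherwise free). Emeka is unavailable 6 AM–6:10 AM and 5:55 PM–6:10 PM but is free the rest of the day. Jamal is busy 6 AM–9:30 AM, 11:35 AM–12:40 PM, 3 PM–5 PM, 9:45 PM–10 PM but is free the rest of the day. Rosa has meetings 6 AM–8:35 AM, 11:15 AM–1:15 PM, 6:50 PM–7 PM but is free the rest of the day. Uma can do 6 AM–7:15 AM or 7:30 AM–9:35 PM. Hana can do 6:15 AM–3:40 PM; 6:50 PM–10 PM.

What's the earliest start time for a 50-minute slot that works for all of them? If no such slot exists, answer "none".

Bianca free: 06:10-16:10, 16:20-21:50 (invert busy blocks within the working day).
Emeka free: 06:10-17:55, 18:10-22:00 (invert busy blocks within the working day).
Jamal free: 09:30-11:35, 12:40-15:00, 17:00-21:45 (invert busy blocks within the working day).
Rosa free: 08:35-11:15, 13:15-18:50, 19:00-22:00 (invert busy blocks within the working day).
Uma free: 06:00-07:15, 07:30-21:35.
Hana free: 06:15-15:40, 18:50-22:00.
Bianca ∩ Emeka: 06:10-16:10, 16:20-17:55, 18:10-21:50.
Bianca ∩ Emeka ∩ Jamal: 09:30-11:35, 12:40-15:00, 17:00-17:55, 18:10-21:45.
Bianca ∩ Emeka ∩ Jamal ∩ Rosa: 09:30-11:15, 13:15-15:00, 17:00-17:55, 18:10-18:50, 19:00-21:45.
Bianca ∩ Emeka ∩ Jamal ∩ Rosa ∩ Uma: 09:30-11:15, 13:15-15:00, 17:00-17:55, 18:10-18:50, 19:00-21:35.
Bianca ∩ Emeka ∩ Jamal ∩ Rosa ∩ Uma ∩ Hana: 09:30-11:15, 13:15-15:00, 19:00-21:35.
The first common window of at least 50 minutes is 09:30-11:15, so the earliest start is 09:30.

09:30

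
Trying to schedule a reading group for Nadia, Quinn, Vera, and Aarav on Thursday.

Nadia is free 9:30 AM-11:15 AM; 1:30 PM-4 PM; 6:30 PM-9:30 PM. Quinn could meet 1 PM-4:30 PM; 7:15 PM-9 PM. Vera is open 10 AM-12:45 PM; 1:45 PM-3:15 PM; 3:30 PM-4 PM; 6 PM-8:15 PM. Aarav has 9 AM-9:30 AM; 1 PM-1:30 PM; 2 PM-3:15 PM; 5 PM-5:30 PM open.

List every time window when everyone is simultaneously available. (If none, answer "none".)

14:00-15:15

Nadia ∩ Quinn: 13:30-16:00, 19:15-21:00.
Nadia ∩ Quinn ∩ Vera: 13:45-15:15, 15:30-16:00, 19:15-20:15.
Nadia ∩ Quinn ∩ Vera ∩ Aarav: 14:00-15:15.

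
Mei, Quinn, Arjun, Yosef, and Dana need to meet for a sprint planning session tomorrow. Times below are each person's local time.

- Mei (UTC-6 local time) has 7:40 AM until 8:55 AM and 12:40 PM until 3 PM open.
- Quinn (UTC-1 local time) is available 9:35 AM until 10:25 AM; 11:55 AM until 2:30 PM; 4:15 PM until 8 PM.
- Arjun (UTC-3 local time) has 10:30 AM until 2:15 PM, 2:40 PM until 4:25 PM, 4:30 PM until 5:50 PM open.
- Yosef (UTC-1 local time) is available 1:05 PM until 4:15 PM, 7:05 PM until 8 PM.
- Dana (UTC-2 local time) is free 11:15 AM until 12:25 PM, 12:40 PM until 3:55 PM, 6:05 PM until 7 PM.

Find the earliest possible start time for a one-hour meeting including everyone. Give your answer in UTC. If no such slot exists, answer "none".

none

Mei in UTC: 13:40-14:55, 18:40-21:00 (add 6h to convert from UTC-6).
Quinn in UTC: 10:35-11:25, 12:55-15:30, 17:15-21:00 (add 1h to convert from UTC-1).
Arjun in UTC: 13:30-17:15, 17:40-19:25, 19:30-20:50 (add 3h to convert from UTC-3).
Yosef in UTC: 14:05-17:15, 20:05-21:00 (add 1h to convert from UTC-1).
Dana in UTC: 13:15-14:25, 14:40-17:55, 20:05-21:00 (add 2h to convert from UTC-2).
Mei ∩ Quinn: 13:40-14:55, 18:40-21:00.
Mei ∩ Quinn ∩ Arjun: 13:40-14:55, 18:40-19:25, 19:30-20:50.
Mei ∩ Quinn ∩ Arjun ∩ Yosef: 14:05-14:55, 20:05-20:50.
Mei ∩ Quinn ∩ Arjun ∩ Yosef ∩ Dana: 14:05-14:25, 14:40-14:55, 20:05-20:50.
No common window is at least 60 minutes long.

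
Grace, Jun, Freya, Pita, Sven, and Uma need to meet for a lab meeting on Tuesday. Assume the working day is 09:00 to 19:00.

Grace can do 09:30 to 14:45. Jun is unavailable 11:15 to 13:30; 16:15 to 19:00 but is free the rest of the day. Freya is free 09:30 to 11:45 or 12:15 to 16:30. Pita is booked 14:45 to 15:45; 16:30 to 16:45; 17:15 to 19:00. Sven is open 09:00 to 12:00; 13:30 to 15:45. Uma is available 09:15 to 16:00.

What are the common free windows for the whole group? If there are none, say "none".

09:30-11:15, 13:30-14:45

Grace free: 09:30-14:45.
Jun free: 09:00-11:15, 13:30-16:15 (invert busy blocks within the working day).
Freya free: 09:30-11:45, 12:15-16:30.
Pita free: 09:00-14:45, 15:45-16:30, 16:45-17:15 (invert busy blocks within the working day).
Sven free: 09:00-12:00, 13:30-15:45.
Uma free: 09:15-16:00.
Grace ∩ Jun: 09:30-11:15, 13:30-14:45.
Grace ∩ Jun ∩ Freya: 09:30-11:15, 13:30-14:45.
Grace ∩ Jun ∩ Freya ∩ Pita: 09:30-11:15, 13:30-14:45.
Grace ∩ Jun ∩ Freya ∩ Pita ∩ Sven: 09:30-11:15, 13:30-14:45.
Grace ∩ Jun ∩ Freya ∩ Pita ∩ Sven ∩ Uma: 09:30-11:15, 13:30-14:45.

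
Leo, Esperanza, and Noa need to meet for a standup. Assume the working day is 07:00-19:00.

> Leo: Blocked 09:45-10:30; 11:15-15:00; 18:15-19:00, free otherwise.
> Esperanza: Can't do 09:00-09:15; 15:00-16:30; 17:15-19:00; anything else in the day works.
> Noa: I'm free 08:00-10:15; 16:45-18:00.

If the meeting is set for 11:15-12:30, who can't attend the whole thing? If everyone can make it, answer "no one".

Leo free: 07:00-09:45, 10:30-11:15, 15:00-18:15 (invert busy blocks within the working day).
Esperanza free: 07:00-09:00, 09:15-15:00, 16:30-17:15 (invert busy blocks within the working day).
Noa free: 08:00-10:15, 16:45-18:00.
Leo: not fully free for 11:15-12:30. Esperanza: free for 11:15-12:30. Noa: not fully free for 11:15-12:30.

Leo, Noa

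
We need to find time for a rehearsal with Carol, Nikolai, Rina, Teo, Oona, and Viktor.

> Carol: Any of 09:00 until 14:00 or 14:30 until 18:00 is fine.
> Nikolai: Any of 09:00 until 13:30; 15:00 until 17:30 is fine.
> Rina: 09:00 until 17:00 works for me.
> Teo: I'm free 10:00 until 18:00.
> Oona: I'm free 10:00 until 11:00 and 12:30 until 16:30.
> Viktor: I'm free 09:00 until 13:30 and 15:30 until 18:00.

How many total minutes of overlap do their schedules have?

Carol ∩ Nikolai: 09:00-13:30, 15:00-17:30.
Carol ∩ Nikolai ∩ Rina: 09:00-13:30, 15:00-17:00.
Carol ∩ Nikolai ∩ Rina ∩ Teo: 10:00-13:30, 15:00-17:00.
Carol ∩ Nikolai ∩ Rina ∩ Teo ∩ Oona: 10:00-11:00, 12:30-13:30, 15:00-16:30.
Carol ∩ Nikolai ∩ Rina ∩ Teo ∩ Oona ∩ Viktor: 10:00-11:00, 12:30-13:30, 15:30-16:30.
Summing the common windows: 60 + 60 + 60 = 180 minutes.

180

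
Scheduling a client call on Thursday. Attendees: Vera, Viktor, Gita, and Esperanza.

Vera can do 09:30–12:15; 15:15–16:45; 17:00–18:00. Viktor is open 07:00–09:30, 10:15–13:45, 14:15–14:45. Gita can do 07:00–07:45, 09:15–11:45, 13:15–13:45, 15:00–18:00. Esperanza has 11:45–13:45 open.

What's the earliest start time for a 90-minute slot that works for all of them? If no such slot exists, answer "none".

Vera ∩ Viktor: 10:15-12:15.
Vera ∩ Viktor ∩ Gita: 10:15-11:45.
Vera ∩ Viktor ∩ Gita ∩ Esperanza: ∅.
There is no time when everyone is free.
No common window is at least 90 minutes long.

none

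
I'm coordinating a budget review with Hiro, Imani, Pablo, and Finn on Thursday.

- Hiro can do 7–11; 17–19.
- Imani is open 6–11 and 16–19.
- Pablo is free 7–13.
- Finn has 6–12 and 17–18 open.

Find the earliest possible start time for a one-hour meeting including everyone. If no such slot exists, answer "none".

Hiro ∩ Imani: 07:00-11:00, 17:00-19:00.
Hiro ∩ Imani ∩ Pablo: 07:00-11:00.
Hiro ∩ Imani ∩ Pablo ∩ Finn: 07:00-11:00.
The first common window of at least 60 minutes is 07:00-11:00, so the earliest start is 07:00.

07:00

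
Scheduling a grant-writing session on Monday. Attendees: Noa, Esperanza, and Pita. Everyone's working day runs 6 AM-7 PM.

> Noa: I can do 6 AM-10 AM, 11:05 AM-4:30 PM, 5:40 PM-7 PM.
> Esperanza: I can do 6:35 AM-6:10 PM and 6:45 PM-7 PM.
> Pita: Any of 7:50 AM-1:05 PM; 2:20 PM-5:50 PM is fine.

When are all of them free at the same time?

07:50-10:00, 11:05-13:05, 14:20-16:30, 17:40-17:50

Noa ∩ Esperanza: 06:35-10:00, 11:05-16:30, 17:40-18:10, 18:45-19:00.
Noa ∩ Esperanza ∩ Pita: 07:50-10:00, 11:05-13:05, 14:20-16:30, 17:40-17:50.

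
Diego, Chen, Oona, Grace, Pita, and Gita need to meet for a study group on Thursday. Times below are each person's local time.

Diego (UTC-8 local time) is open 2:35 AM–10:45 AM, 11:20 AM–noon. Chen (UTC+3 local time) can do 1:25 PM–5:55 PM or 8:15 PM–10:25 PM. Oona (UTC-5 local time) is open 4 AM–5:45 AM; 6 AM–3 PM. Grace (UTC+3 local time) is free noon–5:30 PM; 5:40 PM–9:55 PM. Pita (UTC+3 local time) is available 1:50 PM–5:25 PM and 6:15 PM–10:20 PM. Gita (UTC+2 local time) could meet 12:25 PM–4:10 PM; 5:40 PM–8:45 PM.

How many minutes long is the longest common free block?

190

Diego in UTC: 10:35-18:45, 19:20-20:00 (add 8h to convert from UTC-8).
Chen in UTC: 10:25-14:55, 17:15-19:25 (subtract 3h to convert from UTC+3).
Oona in UTC: 09:00-10:45, 11:00-20:00 (add 5h to convert from UTC-5).
Grace in UTC: 09:00-14:30, 14:40-18:55 (subtract 3h to convert from UTC+3).
Pita in UTC: 10:50-14:25, 15:15-19:20 (subtract 3h to convert from UTC+3).
Gita in UTC: 10:25-14:10, 15:40-18:45 (subtract 2h to convert from UTC+2).
Diego ∩ Chen: 10:35-14:55, 17:15-18:45, 19:20-19:25.
Diego ∩ Chen ∩ Oona: 10:35-10:45, 11:00-14:55, 17:15-18:45, 19:20-19:25.
Diego ∩ Chen ∩ Oona ∩ Grace: 10:35-10:45, 11:00-14:30, 14:40-14:55, 17:15-18:45.
Diego ∩ Chen ∩ Oona ∩ Grace ∩ Pita: 11:00-14:25, 17:15-18:45.
Diego ∩ Chen ∩ Oona ∩ Grace ∩ Pita ∩ Gita: 11:00-14:10, 17:15-18:45.
So the common availability across everyone is 11:00-14:10, 17:15-18:45.
The longest is 11:00-14:10 at 190 minutes.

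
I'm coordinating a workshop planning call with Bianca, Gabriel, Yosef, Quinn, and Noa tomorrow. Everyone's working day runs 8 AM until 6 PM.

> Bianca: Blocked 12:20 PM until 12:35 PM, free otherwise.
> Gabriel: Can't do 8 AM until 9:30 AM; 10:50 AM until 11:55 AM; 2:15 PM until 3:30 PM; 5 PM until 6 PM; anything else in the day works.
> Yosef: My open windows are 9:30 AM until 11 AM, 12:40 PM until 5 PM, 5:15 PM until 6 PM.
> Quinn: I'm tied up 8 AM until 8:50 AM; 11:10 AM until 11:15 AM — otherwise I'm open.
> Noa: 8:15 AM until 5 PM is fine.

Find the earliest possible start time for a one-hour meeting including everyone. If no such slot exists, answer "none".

09:30

Bianca free: 08:00-12:20, 12:35-18:00 (invert busy blocks within the working day).
Gabriel free: 09:30-10:50, 11:55-14:15, 15:30-17:00 (invert busy blocks within the working day).
Yosef free: 09:30-11:00, 12:40-17:00, 17:15-18:00.
Quinn free: 08:50-11:10, 11:15-18:00 (invert busy blocks within the working day).
Noa free: 08:15-17:00.
Bianca ∩ Gabriel: 09:30-10:50, 11:55-12:20, 12:35-14:15, 15:30-17:00.
Bianca ∩ Gabriel ∩ Yosef: 09:30-10:50, 12:40-14:15, 15:30-17:00.
Bianca ∩ Gabriel ∩ Yosef ∩ Quinn: 09:30-10:50, 12:40-14:15, 15:30-17:00.
Bianca ∩ Gabriel ∩ Yosef ∩ Quinn ∩ Noa: 09:30-10:50, 12:40-14:15, 15:30-17:00.
So the common availability across everyone is 09:30-10:50, 12:40-14:15, 15:30-17:00.
The first common window of at least 60 minutes is 09:30-10:50, so the earliest start is 09:30.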